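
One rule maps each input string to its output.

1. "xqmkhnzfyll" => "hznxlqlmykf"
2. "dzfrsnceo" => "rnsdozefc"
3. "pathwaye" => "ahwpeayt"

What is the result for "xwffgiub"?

ifgxbwuf

What's happening: take characters alternately from the front and the back (1st, last, 2nd, 2nd-last, ...), then move the last 3 characters to the front (rotate right by 3).
For "xwffgiub", step one produces "xbwufifg"; step two turns that into "ifgxbwuf".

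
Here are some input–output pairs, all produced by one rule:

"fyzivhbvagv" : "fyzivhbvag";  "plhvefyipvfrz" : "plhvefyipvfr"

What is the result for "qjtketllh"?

The rule is to delete the last character.
Doing the same to "qjtketllh": "qjtketll".

qjtketll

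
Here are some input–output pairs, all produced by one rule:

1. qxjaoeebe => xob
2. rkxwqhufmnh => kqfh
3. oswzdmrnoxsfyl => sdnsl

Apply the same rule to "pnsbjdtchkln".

Each output is the input with this applied: keep one character in every 3, starting at position 2 (positions 2nd, 5th, 8th, ...).
"pnsbjdtchkln" → "njcl".

njcl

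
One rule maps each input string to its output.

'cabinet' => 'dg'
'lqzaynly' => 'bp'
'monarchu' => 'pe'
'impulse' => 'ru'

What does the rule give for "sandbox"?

The rule is to keep one character in every 3, starting at position 3 (positions 3rd, 6th, 9th, ...), then shift every letter 2 places forward in the alphabet (wrapping around).
"sandbox" → "no" → "pq".

pq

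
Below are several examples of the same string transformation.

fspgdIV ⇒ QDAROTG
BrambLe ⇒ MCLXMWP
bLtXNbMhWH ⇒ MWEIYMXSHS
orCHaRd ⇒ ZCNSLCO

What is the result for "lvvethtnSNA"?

WGGPESEYDYL

The transformation: shift every letter 11 places forward in the alphabet (wrapping around), then convert every letter to uppercase.
"lvvethtnSNA" → "WGGPESEYDYL".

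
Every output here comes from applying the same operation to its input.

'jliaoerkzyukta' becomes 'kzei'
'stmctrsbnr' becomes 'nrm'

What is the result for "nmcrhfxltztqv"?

The pattern: keep one character in every 3, starting at position 3 (positions 3rd, 6th, 9th, ...), then reverse the string.
Applying both steps to "nmcrhfxltztqv": "cftq", then "qtfc".

qtfc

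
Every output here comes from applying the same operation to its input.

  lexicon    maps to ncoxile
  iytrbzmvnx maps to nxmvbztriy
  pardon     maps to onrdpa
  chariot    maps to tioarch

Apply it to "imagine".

einagim

Each output is the input with this applied: swap each adjacent pair of characters (1↔2, 3↔4, ...), then reverse the string.
Applying both steps to "imagine": "miganie", then "einagim".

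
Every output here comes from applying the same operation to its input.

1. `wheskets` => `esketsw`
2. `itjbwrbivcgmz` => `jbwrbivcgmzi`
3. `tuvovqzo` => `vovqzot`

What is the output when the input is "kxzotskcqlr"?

zotskcqlrk

The pattern: move the first 2 characters to the end (rotate left by 2), then delete the last character.
Working it through for "kxzotskcqlr": intermediate "zotskcqlrkx", final "zotskcqlrk".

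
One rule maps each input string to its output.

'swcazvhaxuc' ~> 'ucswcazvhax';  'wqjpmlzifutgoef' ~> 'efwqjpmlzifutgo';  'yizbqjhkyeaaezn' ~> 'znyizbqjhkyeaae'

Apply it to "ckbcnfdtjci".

cickbcnfdtj

What's happening: move the last 2 characters to the front (rotate right by 2).
Doing the same to "ckbcnfdtjci": "cickbcnfdtj".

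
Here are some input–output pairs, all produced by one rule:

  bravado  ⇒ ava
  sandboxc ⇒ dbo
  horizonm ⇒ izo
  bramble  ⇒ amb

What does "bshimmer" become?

Looking at the pairs, the operation is to delete the last 2 characters, then keep only the last 3 characters.
Working it through for "bshimmer": intermediate "bshimm", final "imm".

imm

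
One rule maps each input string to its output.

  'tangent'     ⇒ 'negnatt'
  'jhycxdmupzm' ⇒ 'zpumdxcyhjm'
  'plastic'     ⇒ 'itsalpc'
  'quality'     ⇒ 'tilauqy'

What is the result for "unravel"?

evarnul

Each output is the input with this applied: reverse the string, then move the first character to the end.
Applying both steps to "unravel": "levarnu", then "evarnul".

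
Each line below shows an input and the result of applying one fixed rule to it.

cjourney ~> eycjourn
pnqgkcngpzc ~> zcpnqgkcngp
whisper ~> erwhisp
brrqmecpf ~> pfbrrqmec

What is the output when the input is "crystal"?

alcryst

Each output is the input with this applied: move the last 2 characters to the front (rotate right by 2).
Applying that to "crystal" gives "alcryst".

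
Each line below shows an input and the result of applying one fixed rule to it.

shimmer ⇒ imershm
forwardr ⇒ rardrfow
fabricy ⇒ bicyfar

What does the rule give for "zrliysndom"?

In each case the input is transformed by: move the first 3 characters to the end (rotate left by 3), then swap the first and last characters.
Applying both steps to "zrliysndom": "iysndomzrl", then "lysndomzri".

lysndomzri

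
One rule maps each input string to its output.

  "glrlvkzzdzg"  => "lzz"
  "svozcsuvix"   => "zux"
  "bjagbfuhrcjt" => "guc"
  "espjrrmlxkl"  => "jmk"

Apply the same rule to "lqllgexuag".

The transformation: delete the first 3 characters, then keep one character in every 3, starting at position 1 (positions 1st, 4th, 7th, ...).
Starting from "lqllgexuag": after the first operation, "lgexuag"; after the second, "lxg".
(Check on "bjagbfuhrcjt": → "gbfuhrcjt" → "guc" ✓)

lxg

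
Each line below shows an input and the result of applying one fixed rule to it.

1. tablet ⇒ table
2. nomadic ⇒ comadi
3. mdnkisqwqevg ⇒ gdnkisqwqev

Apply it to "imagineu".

umagine

Each output is the input with this applied: delete the first character, then move the last character to the front.
For "imagineu", step one produces "magineu"; step two turns that into "umagine".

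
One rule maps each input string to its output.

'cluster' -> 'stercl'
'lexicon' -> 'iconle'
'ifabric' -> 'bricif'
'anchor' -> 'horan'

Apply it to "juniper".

iperju

What's happening: move the first 2 characters to the end (rotate left by 2), then delete the first character.
For "juniper", step one produces "niperju"; step two turns that into "iperju".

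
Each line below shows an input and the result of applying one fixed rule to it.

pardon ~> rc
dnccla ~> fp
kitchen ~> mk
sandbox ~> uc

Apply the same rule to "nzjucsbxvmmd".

What's happening: shift every letter 2 places forward in the alphabet (wrapping around), then keep only the first 2 characters.
Starting from "nzjucsbxvmmd": after the first operation, "pblweudzxoof"; after the second, "pb".

pb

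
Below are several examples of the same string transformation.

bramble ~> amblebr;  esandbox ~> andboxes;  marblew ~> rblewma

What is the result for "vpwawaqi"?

The transformation: move the first 2 characters to the end (rotate left by 2).
"vpwawaqi" → "wawaqivp".

wawaqivp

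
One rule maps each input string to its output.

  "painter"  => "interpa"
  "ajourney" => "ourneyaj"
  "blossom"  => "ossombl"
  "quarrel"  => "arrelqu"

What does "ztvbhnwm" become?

The rule is to move the first 2 characters to the end (rotate left by 2).
Applying that to "ztvbhnwm" gives "vbhnwmzt".

vbhnwmzt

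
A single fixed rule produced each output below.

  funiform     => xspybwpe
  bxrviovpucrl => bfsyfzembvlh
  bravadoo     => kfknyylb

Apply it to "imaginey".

kqsxoisw

What's happening: move the first 2 characters to the end (rotate left by 2), then shift every letter 10 places forward in the alphabet (wrapping around).
Applying both steps to "imaginey": "agineyim", then "kqsxoisw".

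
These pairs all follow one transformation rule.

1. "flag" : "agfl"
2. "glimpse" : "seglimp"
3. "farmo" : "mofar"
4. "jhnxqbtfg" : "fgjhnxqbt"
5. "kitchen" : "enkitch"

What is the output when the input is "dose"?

Looking at the pairs, the operation is to move the last 2 characters to the front (rotate right by 2).
Applying that to "dose" gives "sedo".

sedo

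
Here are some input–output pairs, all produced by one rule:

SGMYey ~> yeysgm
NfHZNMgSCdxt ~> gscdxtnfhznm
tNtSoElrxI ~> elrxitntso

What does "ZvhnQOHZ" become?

Each output is the input with this applied: swap the front and back halves of the string, then convert every letter to lowercase.
For "ZvhnQOHZ", step one produces "QOHZZvhn"; step two turns that into "qohzzvhn".

qohzzvhn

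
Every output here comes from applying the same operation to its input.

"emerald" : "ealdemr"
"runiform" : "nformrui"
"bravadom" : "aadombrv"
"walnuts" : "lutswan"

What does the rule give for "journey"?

What's happening: move the first 3 characters to the end (rotate left by 3), then swap the first and last characters.
For "journey", step one produces "rneyjou"; step two turns that into "uneyjor".

uneyjor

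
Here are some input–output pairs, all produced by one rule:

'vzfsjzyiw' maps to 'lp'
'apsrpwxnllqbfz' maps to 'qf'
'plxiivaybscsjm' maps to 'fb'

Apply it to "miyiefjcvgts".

The pattern: shift every letter 10 places backward in the alphabet (wrapping around), then keep only the first 2 characters.
Applying both steps to "miyiefjcvgts": "cyoyuvzslwji", then "cy".

cy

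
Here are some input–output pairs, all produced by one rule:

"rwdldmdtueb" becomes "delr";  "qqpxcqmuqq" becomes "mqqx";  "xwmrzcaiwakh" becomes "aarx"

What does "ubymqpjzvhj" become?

The pattern: keep one character in every 3, starting at position 1 (positions 1st, 4th, 7th, ...), then sort the characters into alphabetical order.
Starting from "ubymqpjzvhj": after the first operation, "umjh"; after the second, "hjmu".
(Check on "rwdldmdtueb": → "rlde" → "delr" ✓)

hjmu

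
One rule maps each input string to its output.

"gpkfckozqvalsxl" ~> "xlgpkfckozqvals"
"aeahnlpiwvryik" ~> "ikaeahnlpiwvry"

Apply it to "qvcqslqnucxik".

Rule — move the last 2 characters to the front (rotate right by 2).
On "qvcqslqnucxik" that produces "ikqvcqslqnucx".

ikqvcqslqnucx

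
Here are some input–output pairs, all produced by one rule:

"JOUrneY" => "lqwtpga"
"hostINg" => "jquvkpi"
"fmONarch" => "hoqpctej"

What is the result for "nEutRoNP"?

The pattern: shift every letter 2 places forward in the alphabet (wrapping around), then convert every letter to lowercase.
Starting from "nEutRoNP": after the first operation, "pGwvTqPR"; after the second, "pgwvtqpr".

pgwvtqpr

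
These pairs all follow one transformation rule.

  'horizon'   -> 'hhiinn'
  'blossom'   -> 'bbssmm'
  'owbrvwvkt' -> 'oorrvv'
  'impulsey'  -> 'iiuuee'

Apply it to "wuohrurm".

Each output is the input with this applied: keep one character in every 3, starting at position 1 (positions 1st, 4th, 7th, ...), then double every character.
Applying both steps to "wuohrurm": "whr", then "wwhhrr".

wwhhrr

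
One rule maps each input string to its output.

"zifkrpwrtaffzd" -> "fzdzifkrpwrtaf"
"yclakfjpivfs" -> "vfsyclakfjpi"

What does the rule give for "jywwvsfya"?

The pattern: move the last 3 characters to the front (rotate right by 3).
"jywwvsfya" → "fyajywwvs".

fyajywwvs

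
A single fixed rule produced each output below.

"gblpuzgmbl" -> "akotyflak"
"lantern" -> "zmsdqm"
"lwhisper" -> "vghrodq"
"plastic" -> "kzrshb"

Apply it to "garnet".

zqmds

Each output is the input with this applied: delete the first character, then shift every letter 1 place backward in the alphabet (wrapping around).
"garnet" → "arnet" → "zqmds".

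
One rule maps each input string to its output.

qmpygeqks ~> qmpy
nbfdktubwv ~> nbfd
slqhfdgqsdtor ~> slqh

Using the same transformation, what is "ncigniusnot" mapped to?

In each case the input is transformed by: keep only the first 4 characters.
"ncigniusnot" → "ncig".

ncig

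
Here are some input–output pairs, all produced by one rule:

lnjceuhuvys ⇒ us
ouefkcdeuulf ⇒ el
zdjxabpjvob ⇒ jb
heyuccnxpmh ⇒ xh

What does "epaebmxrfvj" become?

In each case the input is transformed by: keep one character in every 3, starting at position 2 (positions 2nd, 5th, 8th, ...), then delete the first 2 characters.
On "epaebmxrfvj" that produces "rj".

rj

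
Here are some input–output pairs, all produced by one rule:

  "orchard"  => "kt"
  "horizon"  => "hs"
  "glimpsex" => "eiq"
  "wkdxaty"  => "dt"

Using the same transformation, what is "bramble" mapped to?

ku

Each output is the input with this applied: shift every letter 7 places backward in the alphabet (wrapping around), then keep one character in every 3, starting at position 2 (positions 2nd, 5th, 8th, ...).
For "bramble", step one produces "uktfuex"; step two turns that into "ku".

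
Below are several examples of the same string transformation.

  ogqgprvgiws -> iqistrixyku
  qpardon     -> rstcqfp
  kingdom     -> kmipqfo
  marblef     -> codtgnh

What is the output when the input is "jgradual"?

ilctwfnc

Each output is the input with this applied: swap each adjacent pair of characters (1↔2, 3↔4, ...), then shift every letter 2 places forward in the alphabet (wrapping around).
Working it through for "jgradual": intermediate "gjarudla", final "ilctwfnc".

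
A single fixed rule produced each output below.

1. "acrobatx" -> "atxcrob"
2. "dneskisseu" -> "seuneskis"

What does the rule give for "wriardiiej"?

In each case the input is transformed by: delete the first character, then move the last 3 characters to the front (rotate right by 3).
For "wriardiiej" the result is "iejriardi".
(Check on "dneskisseu": → "neskisseu" → "seuneskis" ✓)

iejriardi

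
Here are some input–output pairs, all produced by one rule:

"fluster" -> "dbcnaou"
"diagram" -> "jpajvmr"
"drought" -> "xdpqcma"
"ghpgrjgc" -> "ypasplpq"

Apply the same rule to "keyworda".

The transformation: shift every letter 9 places forward in the alphabet (wrapping around), then move the first 2 characters to the end (rotate left by 2).
"keyworda" → "hfxamjtn".
(Check on "fluster": → "oudbcna" → "dbcnaou" ✓)

hfxamjtn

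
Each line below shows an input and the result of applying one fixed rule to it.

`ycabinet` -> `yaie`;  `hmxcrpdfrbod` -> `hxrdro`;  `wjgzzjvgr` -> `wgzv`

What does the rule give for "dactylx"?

Each output is the input with this applied: move the last character to the front, then keep every other character starting from the second (positions 2nd, 4th, 6th, ...).
So "dactylx" becomes "dcy".

dcy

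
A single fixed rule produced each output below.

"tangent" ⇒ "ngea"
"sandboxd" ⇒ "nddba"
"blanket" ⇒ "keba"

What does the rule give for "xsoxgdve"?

Rule — sort the characters into reverse alphabetical order, then delete the first 3 characters.
"xsoxgdve" → "xxvsoged" → "soged".
(Check on "tangent": → "ttnngea" → "ngea" ✓)

soged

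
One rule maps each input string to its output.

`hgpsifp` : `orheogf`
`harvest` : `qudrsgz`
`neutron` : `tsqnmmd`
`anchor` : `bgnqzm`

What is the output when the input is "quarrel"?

zqqdkpt

The transformation: move the first 2 characters to the end (rotate left by 2), then shift every letter 1 place backward in the alphabet (wrapping around).
Working it through for "quarrel": intermediate "arrelqu", final "zqqdkpt".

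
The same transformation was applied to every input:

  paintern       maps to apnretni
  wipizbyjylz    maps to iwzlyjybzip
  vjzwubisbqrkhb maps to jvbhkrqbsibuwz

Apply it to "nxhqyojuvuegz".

xnzgeuvujoyqh

In each case the input is transformed by: reverse the string, then move the last 2 characters to the front (rotate right by 2).
Starting from "nxhqyojuvuegz": after the first operation, "zgeuvujoyqhxn"; after the second, "xnzgeuvujoyqh".
(Check on "vjzwubisbqrkhb": → "bhkrqbsibuwzjv" → "jvbhkrqbsibuwz" ✓)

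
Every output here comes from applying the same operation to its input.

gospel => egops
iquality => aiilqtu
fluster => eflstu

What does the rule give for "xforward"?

Rule — delete the last character, then sort the characters into alphabetical order.
For "xforward" the result is "aforrwx".

aforrwx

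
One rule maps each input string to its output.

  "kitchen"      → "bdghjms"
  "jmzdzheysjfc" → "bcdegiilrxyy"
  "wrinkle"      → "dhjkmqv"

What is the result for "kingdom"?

The rule is to sort the characters into alphabetical order, then shift every letter 1 place backward in the alphabet (wrapping around).
For "kingdom", step one produces "dgikmno"; step two turns that into "cfhjlmn".

cfhjlmn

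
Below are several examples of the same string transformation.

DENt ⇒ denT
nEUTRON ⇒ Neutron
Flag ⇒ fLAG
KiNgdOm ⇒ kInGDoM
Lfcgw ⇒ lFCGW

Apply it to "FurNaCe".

fURnAcE

Rule — flip the case of every letter.
Doing the same to "FurNaCe": "fURnAcE".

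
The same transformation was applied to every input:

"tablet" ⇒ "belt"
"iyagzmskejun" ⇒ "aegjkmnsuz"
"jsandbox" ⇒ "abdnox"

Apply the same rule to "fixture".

The transformation: delete the first 2 characters, then sort the characters into alphabetical order.
Applying both steps to "fixture": "xture", then "ertux".

ertux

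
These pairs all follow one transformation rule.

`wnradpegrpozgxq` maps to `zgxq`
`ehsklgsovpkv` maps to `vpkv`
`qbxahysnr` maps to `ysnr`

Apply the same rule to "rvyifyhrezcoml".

Rule — keep only the last 4 characters.
Applying that to "rvyifyhrezcoml" gives "coml".

coml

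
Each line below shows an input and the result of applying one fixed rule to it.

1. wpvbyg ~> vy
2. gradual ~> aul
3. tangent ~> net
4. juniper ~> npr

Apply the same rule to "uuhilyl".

The pattern: delete the first character, then keep every other character starting from the second (positions 2nd, 4th, 6th, ...).
For "uuhilyl", step one produces "uhilyl"; step two turns that into "hll".
(Check on "wpvbyg": → "pvbyg" → "vy" ✓)

hll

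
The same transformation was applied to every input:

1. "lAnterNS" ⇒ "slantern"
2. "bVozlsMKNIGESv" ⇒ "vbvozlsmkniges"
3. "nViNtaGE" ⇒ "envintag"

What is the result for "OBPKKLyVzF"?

What's happening: move the last character to the front, then convert every letter to lowercase.
Working it through for "OBPKKLyVzF": intermediate "FOBPKKLyVz", final "fobpkklyvz".

fobpkklyvz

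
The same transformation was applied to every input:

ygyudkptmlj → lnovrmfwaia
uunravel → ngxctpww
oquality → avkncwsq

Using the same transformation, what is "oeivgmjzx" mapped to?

zbloixkgq

Rule — reverse the string, then shift every letter 2 places forward in the alphabet (wrapping around).
Working it through for "oeivgmjzx": intermediate "xzjmgvieo", final "zbloixkgq".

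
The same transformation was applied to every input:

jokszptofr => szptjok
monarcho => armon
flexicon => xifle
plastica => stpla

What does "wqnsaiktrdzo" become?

What's happening: delete the last 3 characters, then move the first 3 characters to the end (rotate left by 3).
"wqnsaiktrdzo" → "wqnsaiktr" → "saiktrwqn".

saiktrwqn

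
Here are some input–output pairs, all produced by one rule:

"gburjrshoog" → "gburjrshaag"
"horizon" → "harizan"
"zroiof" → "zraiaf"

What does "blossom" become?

In each case the input is transformed by: replace every "o" with "a".
On "blossom" that produces "blassam".

blassam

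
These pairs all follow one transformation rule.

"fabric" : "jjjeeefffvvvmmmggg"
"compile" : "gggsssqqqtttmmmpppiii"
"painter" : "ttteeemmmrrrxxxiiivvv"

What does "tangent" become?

What's happening: repeat every character 3 times, then shift every letter 4 places forward in the alphabet (wrapping around).
Applying both steps to "tangent": "tttaaannngggeeennnttt", then "xxxeeerrrkkkiiirrrxxx".
(Check on "painter": → "pppaaaiiinnnttteeerrr" → "ttteeemmmrrrxxxiiivvv" ✓)

xxxeeerrrkkkiiirrrxxx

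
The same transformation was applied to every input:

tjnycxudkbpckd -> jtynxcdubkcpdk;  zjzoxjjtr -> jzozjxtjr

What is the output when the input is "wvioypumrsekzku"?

The rule is to swap each adjacent pair of characters (1↔2, 3↔4, ...).
On "wvioypumrsekzku" that produces "vwoipymusrkekzu".

vwoipymusrkekzu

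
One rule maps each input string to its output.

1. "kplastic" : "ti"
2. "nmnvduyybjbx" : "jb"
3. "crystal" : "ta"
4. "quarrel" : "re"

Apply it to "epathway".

Looking at the pairs, the operation is to move the last 3 characters to the front (rotate right by 3), then keep only the first 2 characters.
Applying both steps to "epathway": "wayepath", then "wa".

wa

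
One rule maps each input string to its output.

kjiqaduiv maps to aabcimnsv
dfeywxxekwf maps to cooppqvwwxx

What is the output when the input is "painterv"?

Looking at the pairs, the operation is to shift every letter 8 places backward in the alphabet (wrapping around), then sort the characters into alphabetical order.
"painterv" → "hsaflwjn" → "afhjlnsw".

afhjlnsw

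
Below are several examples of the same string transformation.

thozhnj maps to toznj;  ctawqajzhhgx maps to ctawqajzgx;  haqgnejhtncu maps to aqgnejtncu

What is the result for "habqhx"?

abqx

The pattern: remove every "h".
"habqhx" → "abqx".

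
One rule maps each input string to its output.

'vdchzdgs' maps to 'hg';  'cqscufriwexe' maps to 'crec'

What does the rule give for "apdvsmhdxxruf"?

vhxf

What's happening: move the first character to the end, then keep one character in every 3, starting at position 3 (positions 3rd, 6th, 9th, ...).
For "apdvsmhdxxruf", step one produces "pdvsmhdxxrufa"; step two turns that into "vhxf".
(Check on "cqscufriwexe": → "qscufriwexec" → "crec" ✓)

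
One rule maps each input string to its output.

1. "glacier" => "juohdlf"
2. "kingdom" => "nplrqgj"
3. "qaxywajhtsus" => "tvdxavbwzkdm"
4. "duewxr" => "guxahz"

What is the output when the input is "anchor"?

duqrfk

The transformation: take characters alternately from the front and the back (1st, last, 2nd, 2nd-last, ...), then shift every letter 3 places forward in the alphabet (wrapping around).
On "anchor" that produces "duqrfk".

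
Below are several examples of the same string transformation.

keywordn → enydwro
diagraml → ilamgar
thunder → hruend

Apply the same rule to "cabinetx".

The pattern: delete the first character, then take characters alternately from the front and the back (1st, last, 2nd, 2nd-last, ...).
Starting from "cabinetx": after the first operation, "abinetx"; after the second, "axbtien".
(Check on "keywordn": → "eywordn" → "enydwro" ✓)

axbtien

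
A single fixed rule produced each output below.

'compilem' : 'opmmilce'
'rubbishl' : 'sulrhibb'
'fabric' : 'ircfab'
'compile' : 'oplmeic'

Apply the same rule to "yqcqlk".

The transformation: sort the characters into reverse alphabetical order, then swap each adjacent pair of characters (1↔2, 3↔4, ...).
Starting from "yqcqlk": after the first operation, "yqqlkc"; after the second, "qylqck".

qylqck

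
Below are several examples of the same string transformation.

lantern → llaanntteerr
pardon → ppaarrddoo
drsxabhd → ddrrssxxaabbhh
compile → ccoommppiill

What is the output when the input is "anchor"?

What's happening: delete the last character, then double every character.
Starting from "anchor": after the first operation, "ancho"; after the second, "aanncchhoo".
(Check on "drsxabhd": → "drsxabh" → "ddrrssxxaabbhh" ✓)

aanncchhoo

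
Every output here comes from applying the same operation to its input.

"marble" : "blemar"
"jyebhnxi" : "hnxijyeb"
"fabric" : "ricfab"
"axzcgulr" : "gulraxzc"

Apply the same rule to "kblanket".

nketkbla

The transformation: swap the front and back halves of the string.
So "kblanket" becomes "nketkbla".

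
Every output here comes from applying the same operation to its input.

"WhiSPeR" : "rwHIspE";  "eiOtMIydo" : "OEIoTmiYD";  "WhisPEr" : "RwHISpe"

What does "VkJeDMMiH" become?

hvKjEdmmI

The transformation: flip the case of every letter, then move the last character to the front.
Doing the same to "VkJeDMMiH": "hvKjEdmmI".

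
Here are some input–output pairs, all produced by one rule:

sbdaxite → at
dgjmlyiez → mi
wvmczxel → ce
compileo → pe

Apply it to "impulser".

In each case the input is transformed by: delete the first character, then keep one character in every 3, starting at position 3 (positions 3rd, 6th, 9th, ...).
"impulser" → "mpulser" → "ue".

ue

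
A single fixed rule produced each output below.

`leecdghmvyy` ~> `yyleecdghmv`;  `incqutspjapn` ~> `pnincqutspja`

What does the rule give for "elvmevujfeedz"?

dzelvmevujfee

The transformation: move the last 2 characters to the front (rotate right by 2).
Doing the same to "elvmevujfeedz": "dzelvmevujfee".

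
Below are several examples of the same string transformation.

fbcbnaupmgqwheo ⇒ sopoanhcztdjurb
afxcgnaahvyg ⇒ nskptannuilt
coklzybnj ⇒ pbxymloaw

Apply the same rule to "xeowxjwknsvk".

krbjkwjxafix

Looking at the pairs, the operation is to shift every letter 13 places forward in the alphabet (wrapping around) — i.e. ROT13.
On "xeowxjwknsvk" that produces "krbjkwjxafix".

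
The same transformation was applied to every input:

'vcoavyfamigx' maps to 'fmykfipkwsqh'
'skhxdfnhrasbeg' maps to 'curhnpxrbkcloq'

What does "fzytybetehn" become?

pjidilodorx

In each case the input is transformed by: shift every letter 10 places forward in the alphabet (wrapping around).
Doing the same to "fzytybetehn": "pjidilodorx".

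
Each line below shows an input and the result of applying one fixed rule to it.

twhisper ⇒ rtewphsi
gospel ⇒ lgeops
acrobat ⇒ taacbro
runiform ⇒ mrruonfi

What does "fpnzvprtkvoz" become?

zfopvnkztvrp

The rule is to reverse the string, then take characters alternately from the front and the back (1st, last, 2nd, 2nd-last, ...).
For "fpnzvprtkvoz", step one produces "zovktrpvznpf"; step two turns that into "zfopvnkztvrp".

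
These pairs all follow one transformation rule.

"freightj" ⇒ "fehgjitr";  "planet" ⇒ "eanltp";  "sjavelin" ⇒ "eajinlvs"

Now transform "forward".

Rule — sort the characters into alphabetical order, then swap each adjacent pair of characters (1↔2, 3↔4, ...).
"forward" → "adforrw" → "daofrrw".

daofrrw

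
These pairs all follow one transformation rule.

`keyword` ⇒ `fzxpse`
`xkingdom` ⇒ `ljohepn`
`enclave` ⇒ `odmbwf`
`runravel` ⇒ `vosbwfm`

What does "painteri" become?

bjoufsj

The transformation: delete the first character, then shift every letter 1 place forward in the alphabet (wrapping around).
Starting from "painteri": after the first operation, "ainteri"; after the second, "bjoufsj".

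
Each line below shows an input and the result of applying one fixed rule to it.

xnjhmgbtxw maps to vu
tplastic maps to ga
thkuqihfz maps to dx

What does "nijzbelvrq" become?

po

What's happening: shift every letter 2 places backward in the alphabet (wrapping around), then keep only the last 2 characters.
"nijzbelvrq" → "lghxzcjtpo" → "po".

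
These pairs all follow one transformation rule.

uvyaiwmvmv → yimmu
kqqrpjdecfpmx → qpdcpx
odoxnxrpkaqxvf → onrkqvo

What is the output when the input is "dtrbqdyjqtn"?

rqyqn

The rule is to move the first character to the end, then keep every other character starting from the second (positions 2nd, 4th, 6th, ...).
"dtrbqdyjqtn" → "trbqdyjqtnd" → "rqyqn".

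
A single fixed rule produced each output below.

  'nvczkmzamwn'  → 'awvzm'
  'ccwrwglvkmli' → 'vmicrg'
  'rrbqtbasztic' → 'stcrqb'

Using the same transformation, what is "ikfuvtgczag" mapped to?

cakut

What's happening: keep every other character starting from the second (positions 2nd, 4th, 6th, ...), then move the first 3 characters to the end (rotate left by 3).
On "ikfuvtgczag": the first step gives "kutca", and the second then gives "cakut".
(Check on "ccwrwglvkmli": → "crgvmi" → "vmicrg" ✓)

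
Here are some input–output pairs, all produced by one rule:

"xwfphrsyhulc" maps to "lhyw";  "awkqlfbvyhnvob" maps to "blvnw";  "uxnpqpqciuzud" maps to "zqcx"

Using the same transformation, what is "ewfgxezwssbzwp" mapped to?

pxwbw

What's happening: keep one character in every 3, starting at position 2 (positions 2nd, 5th, 8th, ...), then swap the first and last characters.
So "ewfgxezwssbzwp" becomes "pxwbw".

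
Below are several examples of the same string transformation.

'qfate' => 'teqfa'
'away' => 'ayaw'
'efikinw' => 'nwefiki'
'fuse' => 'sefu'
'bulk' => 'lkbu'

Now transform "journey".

The transformation: move the last 2 characters to the front (rotate right by 2).
"journey" → "eyjourn".

eyjourn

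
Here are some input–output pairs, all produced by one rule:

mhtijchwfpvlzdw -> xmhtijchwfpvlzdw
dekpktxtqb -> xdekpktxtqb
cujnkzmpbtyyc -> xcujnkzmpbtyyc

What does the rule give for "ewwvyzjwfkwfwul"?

Rule — prepend "x".
On "ewwvyzjwfkwfwul" that produces "xewwvyzjwfkwfwul".

xewwvyzjwfkwfwul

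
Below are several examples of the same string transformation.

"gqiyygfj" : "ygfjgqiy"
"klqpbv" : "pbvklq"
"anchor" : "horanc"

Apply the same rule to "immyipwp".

The pattern: swap the front and back halves of the string.
For "immyipwp" the result is "ipwpimmy".

ipwpimmy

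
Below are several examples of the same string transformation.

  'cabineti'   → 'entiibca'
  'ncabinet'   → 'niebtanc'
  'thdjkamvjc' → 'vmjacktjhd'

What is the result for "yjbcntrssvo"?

Looking at the pairs, the operation is to move the last 3 characters to the front (rotate right by 3), then take characters alternately from the front and the back (1st, last, 2nd, 2nd-last, ...).
On "yjbcntrssvo": the first step gives "svoyjbcntrs", and the second then gives "ssvrotynjcb".
(Check on "cabineti": → "eticabin" → "entiibca" ✓)

ssvrotynjcb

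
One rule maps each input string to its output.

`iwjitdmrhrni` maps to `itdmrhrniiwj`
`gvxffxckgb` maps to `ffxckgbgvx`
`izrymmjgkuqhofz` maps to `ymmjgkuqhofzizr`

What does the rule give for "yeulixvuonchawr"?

lixvuonchawryeu

The transformation: move the first 3 characters to the end (rotate left by 3).
So "yeulixvuonchawr" becomes "lixvuonchawryeu".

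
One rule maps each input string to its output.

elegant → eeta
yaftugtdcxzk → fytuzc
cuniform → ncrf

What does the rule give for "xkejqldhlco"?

In each case the input is transformed by: keep every other character starting from the first (positions 1st, 3rd, 5th, ...), then swap each adjacent pair of characters (1↔2, 3↔4, ...).
On "xkejqldhlco": the first step gives "xeqdlo", and the second then gives "exdqol".

exdqol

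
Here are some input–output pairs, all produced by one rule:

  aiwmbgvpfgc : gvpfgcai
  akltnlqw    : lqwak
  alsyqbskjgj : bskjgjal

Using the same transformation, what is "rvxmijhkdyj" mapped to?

Rule — move the first 2 characters to the end (rotate left by 2), then delete the first 3 characters.
For "rvxmijhkdyj", step one produces "xmijhkdyjrv"; step two turns that into "jhkdyjrv".

jhkdyjrv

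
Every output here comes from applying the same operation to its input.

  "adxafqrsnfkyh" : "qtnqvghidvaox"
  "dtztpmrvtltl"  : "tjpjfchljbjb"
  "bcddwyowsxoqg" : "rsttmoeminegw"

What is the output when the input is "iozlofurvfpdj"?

Rule — shift every letter 10 places backward in the alphabet (wrapping around).
Applying that to "iozlofurvfpdj" gives "yepbevkhlvftz".

yepbevkhlvftz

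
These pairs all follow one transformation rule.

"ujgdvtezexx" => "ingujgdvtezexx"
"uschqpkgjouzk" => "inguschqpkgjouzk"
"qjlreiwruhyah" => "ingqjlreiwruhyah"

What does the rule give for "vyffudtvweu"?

What's happening: prepend "ing".
Applying that to "vyffudtvweu" gives "ingvyffudtvweu".

ingvyffudtvweu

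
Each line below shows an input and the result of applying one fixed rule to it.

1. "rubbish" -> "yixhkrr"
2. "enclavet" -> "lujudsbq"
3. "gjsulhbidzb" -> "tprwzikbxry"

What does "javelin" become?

What's happening: move the last 3 characters to the front (rotate right by 3), then shift every letter 10 places backward in the alphabet (wrapping around).
For "javelin", step one produces "linjave"; step two turns that into "bydzqlu".

bydzqlu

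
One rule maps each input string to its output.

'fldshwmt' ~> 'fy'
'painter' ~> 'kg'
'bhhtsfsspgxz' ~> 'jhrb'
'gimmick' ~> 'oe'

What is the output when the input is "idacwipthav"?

ckj

The transformation: shift every letter 2 places forward in the alphabet (wrapping around), then keep one character in every 3, starting at position 3 (positions 3rd, 6th, 9th, ...).
"idacwipthav" → "kfceykrvjcx" → "ckj".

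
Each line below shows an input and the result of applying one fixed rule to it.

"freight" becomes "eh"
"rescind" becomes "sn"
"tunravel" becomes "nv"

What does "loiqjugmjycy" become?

The pattern: keep one character in every 3, starting at position 3 (positions 3rd, 6th, 9th, ...).
"loiqjugmjycy" → "iujy".

iujy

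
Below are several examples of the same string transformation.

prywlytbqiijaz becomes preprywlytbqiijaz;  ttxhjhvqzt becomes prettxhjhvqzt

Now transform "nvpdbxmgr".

In each case the input is transformed by: prepend "pre".
So "nvpdbxmgr" becomes "prenvpdbxmgr".

prenvpdbxmgr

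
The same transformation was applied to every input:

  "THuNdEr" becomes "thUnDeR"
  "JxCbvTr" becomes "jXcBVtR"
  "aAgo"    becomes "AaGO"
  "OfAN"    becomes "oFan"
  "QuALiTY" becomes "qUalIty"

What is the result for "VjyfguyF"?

vJYFGUYf

In each case the input is transformed by: flip the case of every letter.
For "VjyfguyF" the result is "vJYFGUYf".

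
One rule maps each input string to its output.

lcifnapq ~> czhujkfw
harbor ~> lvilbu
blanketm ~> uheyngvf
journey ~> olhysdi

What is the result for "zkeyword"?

In each case the input is transformed by: move the first 2 characters to the end (rotate left by 2), then shift every letter 6 places backward in the alphabet (wrapping around).
On "zkeyword": the first step gives "eywordzk", and the second then gives "ysqilxte".

ysqilxte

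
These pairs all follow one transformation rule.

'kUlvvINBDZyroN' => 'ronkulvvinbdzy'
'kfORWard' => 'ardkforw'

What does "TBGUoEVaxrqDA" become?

In each case the input is transformed by: move the last 3 characters to the front (rotate right by 3), then convert every letter to lowercase.
On "TBGUoEVaxrqDA": the first step gives "qDATBGUoEVaxr", and the second then gives "qdatbguoevaxr".

qdatbguoevaxr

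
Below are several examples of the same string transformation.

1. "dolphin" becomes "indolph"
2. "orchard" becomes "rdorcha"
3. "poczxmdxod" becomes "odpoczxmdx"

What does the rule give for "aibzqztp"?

tpaibzqz

The rule is to move the last 2 characters to the front (rotate right by 2).
Doing the same to "aibzqztp": "tpaibzqz".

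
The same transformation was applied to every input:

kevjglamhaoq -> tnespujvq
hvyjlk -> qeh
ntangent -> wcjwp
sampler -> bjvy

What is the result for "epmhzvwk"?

The pattern: delete the last 3 characters, then shift every letter 9 places forward in the alphabet (wrapping around).
Working it through for "epmhzvwk": intermediate "epmhz", final "nyvqi".
(Check on "ntangent": → "ntang" → "wcjwp" ✓)

nyvqi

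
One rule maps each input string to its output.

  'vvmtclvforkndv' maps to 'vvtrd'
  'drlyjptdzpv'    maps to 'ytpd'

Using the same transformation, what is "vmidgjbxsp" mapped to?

vpdb

What's happening: keep one character in every 3, starting at position 1 (positions 1st, 4th, 7th, ...), then sort the characters into reverse alphabetical order.
So "vmidgjbxsp" becomes "vpdb".
(Check on "vvmtclvforkndv": → "vtvrd" → "vvtrd" ✓)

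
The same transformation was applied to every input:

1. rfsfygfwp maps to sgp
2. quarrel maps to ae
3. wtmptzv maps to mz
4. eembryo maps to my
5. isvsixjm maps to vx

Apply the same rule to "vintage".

Looking at the pairs, the operation is to keep one character in every 3, starting at position 3 (positions 3rd, 6th, 9th, ...).
"vintage" → "ng".

ng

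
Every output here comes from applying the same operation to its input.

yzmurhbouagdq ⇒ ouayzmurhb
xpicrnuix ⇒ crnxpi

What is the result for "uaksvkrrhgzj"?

The rule is to delete the last 3 characters, then move the last 3 characters to the front (rotate right by 3).
"uaksvkrrhgzj" → "uaksvkrrh" → "rrhuaksvk".

rrhuaksvk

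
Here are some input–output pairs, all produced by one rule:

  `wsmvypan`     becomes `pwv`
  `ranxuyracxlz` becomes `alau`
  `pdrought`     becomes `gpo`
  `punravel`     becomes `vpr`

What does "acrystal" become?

tay

Each output is the input with this applied: swap the front and back halves of the string, then keep one character in every 3, starting at position 2 (positions 2nd, 5th, 8th, ...).
Starting from "acrystal": after the first operation, "stalacry"; after the second, "tay".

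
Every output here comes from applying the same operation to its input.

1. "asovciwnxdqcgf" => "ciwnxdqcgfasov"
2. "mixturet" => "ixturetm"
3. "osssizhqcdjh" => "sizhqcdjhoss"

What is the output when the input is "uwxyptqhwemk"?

yptqhwemkuwx

Rule — move the last 3 characters to the front (rotate right by 3), then swap the front and back halves of the string.
For "uwxyptqhwemk", step one produces "emkuwxyptqhw"; step two turns that into "yptqhwemkuwx".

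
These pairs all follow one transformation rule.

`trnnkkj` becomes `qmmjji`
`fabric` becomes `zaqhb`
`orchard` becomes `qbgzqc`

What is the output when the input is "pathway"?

Each output is the input with this applied: delete the first character, then shift every letter 1 place backward in the alphabet (wrapping around).
Starting from "pathway": after the first operation, "athway"; after the second, "zsgvzx".

zsgvzx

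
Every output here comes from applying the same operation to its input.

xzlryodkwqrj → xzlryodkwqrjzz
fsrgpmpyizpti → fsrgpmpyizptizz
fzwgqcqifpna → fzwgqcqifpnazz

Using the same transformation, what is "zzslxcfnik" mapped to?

The rule is to append "zz".
So "zzslxcfnik" becomes "zzslxcfnikzz".

zzslxcfnikzz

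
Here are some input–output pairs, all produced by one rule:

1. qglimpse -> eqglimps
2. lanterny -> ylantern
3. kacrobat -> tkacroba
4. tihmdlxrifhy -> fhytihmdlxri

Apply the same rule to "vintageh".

hvintage

What's happening: move the first 3 characters to the end (rotate left by 3), then swap the front and back halves of the string.
Starting from "vintageh": after the first operation, "tagehvin"; after the second, "hvintage".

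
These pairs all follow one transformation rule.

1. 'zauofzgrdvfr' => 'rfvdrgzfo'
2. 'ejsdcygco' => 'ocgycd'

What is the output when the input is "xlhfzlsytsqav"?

vaqstyslzf

The rule is to delete the first 3 characters, then reverse the string.
Starting from "xlhfzlsytsqav": after the first operation, "fzlsytsqav"; after the second, "vaqstyslzf".
(Check on "ejsdcygco": → "dcygco" → "ocgycd" ✓)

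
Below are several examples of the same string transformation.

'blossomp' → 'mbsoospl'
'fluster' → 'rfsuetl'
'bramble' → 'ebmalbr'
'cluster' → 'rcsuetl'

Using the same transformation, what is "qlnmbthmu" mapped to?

Each output is the input with this applied: swap each adjacent pair of characters (1↔2, 3↔4, ...), then swap the first and last characters.
Applying that to "qlnmbthmu" gives "uqmntbmhl".

uqmntbmhl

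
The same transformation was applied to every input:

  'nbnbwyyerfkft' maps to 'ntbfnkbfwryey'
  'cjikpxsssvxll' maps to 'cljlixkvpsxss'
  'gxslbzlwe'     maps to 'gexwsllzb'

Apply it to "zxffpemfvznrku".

zuxkfrfnpzevmf

Each output is the input with this applied: take characters alternately from the front and the back (1st, last, 2nd, 2nd-last, ...).
For "zxffpemfvznrku" the result is "zuxkfrfnpzevmf".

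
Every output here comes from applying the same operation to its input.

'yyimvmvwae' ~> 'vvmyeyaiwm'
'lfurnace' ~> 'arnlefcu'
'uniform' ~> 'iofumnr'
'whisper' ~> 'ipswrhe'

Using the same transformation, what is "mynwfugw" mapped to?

uwfmwygn

Looking at the pairs, the operation is to take characters alternately from the front and the back (1st, last, 2nd, 2nd-last, ...), then move the last 3 characters to the front (rotate right by 3).
Applying both steps to "mynwfugw": "mwygnuwf", then "uwfmwygn".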